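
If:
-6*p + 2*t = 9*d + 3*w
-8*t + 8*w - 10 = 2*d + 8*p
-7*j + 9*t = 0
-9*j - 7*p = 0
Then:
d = 365/71 - 340*w/71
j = 2835/568 - 2457*w/568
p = 3159*w/568 - 3645/568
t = 2205/568 - 1911*w/568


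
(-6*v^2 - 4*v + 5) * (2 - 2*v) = 12*v^3 - 4*v^2 - 18*v + 10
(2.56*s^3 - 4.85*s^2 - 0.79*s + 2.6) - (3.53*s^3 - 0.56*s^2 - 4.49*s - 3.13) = -0.97*s^3 - 4.29*s^2 + 3.7*s + 5.73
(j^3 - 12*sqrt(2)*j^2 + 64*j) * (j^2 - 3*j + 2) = j^5 - 12*sqrt(2)*j^4 - 3*j^4 + 36*sqrt(2)*j^3 + 66*j^3 - 192*j^2 - 24*sqrt(2)*j^2 + 128*j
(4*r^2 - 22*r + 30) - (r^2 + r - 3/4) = 3*r^2 - 23*r + 123/4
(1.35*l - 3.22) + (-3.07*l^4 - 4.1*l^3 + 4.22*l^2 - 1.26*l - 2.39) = -3.07*l^4 - 4.1*l^3 + 4.22*l^2 + 0.0900000000000001*l - 5.61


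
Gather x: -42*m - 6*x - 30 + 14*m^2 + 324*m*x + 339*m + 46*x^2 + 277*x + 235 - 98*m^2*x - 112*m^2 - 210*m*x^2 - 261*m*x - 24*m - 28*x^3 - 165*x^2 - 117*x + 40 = -98*m^2 + 273*m - 28*x^3 + x^2*(-210*m - 119) + x*(-98*m^2 + 63*m + 154) + 245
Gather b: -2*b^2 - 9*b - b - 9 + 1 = -2*b^2 - 10*b - 8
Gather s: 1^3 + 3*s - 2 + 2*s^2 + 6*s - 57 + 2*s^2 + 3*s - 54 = 4*s^2 + 12*s - 112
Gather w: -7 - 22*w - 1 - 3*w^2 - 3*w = -3*w^2 - 25*w - 8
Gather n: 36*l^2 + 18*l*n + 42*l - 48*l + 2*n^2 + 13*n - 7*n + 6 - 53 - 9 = 36*l^2 - 6*l + 2*n^2 + n*(18*l + 6) - 56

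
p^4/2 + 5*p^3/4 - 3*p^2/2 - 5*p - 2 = (p/2 + 1)*(p - 2)*(p + 1/2)*(p + 2)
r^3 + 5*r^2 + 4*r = r*(r + 1)*(r + 4)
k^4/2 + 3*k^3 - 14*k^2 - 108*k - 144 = (k/2 + 1)*(k - 6)*(k + 4)*(k + 6)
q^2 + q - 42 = (q - 6)*(q + 7)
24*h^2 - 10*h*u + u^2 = (-6*h + u)*(-4*h + u)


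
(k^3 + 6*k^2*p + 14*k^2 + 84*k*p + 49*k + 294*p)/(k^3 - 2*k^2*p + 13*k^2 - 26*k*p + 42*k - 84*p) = (-k^2 - 6*k*p - 7*k - 42*p)/(-k^2 + 2*k*p - 6*k + 12*p)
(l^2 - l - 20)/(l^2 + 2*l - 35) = (l + 4)/(l + 7)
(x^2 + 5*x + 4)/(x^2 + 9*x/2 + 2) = 2*(x + 1)/(2*x + 1)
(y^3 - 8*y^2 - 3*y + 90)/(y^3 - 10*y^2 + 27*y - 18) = (y^2 - 2*y - 15)/(y^2 - 4*y + 3)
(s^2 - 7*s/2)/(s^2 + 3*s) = (s - 7/2)/(s + 3)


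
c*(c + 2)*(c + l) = c^3 + c^2*l + 2*c^2 + 2*c*l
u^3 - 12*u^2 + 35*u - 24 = (u - 8)*(u - 3)*(u - 1)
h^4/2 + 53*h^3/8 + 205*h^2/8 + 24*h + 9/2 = (h/2 + 1/2)*(h + 1/4)*(h + 6)^2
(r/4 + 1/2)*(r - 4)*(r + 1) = r^3/4 - r^2/4 - 5*r/2 - 2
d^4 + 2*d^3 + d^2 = d^2*(d + 1)^2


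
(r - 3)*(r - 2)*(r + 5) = r^3 - 19*r + 30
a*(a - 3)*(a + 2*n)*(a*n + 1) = a^4*n + 2*a^3*n^2 - 3*a^3*n + a^3 - 6*a^2*n^2 + 2*a^2*n - 3*a^2 - 6*a*n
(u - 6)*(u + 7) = u^2 + u - 42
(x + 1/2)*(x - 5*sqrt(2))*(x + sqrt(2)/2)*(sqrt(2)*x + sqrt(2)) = sqrt(2)*x^4 - 9*x^3 + 3*sqrt(2)*x^3/2 - 27*x^2/2 - 9*sqrt(2)*x^2/2 - 15*sqrt(2)*x/2 - 9*x/2 - 5*sqrt(2)/2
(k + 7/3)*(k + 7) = k^2 + 28*k/3 + 49/3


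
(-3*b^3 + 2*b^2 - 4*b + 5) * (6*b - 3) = -18*b^4 + 21*b^3 - 30*b^2 + 42*b - 15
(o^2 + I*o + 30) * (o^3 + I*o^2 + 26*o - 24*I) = o^5 + 2*I*o^4 + 55*o^3 + 32*I*o^2 + 804*o - 720*I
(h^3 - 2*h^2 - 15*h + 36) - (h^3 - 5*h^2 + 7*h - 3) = 3*h^2 - 22*h + 39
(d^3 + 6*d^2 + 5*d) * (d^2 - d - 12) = d^5 + 5*d^4 - 13*d^3 - 77*d^2 - 60*d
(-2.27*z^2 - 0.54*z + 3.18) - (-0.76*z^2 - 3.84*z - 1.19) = -1.51*z^2 + 3.3*z + 4.37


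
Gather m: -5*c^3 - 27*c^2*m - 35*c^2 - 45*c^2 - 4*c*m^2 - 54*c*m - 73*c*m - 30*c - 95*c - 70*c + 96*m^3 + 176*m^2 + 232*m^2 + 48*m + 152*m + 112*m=-5*c^3 - 80*c^2 - 195*c + 96*m^3 + m^2*(408 - 4*c) + m*(-27*c^2 - 127*c + 312)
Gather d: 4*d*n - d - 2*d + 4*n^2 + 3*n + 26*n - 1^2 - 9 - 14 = d*(4*n - 3) + 4*n^2 + 29*n - 24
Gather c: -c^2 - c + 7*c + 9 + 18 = -c^2 + 6*c + 27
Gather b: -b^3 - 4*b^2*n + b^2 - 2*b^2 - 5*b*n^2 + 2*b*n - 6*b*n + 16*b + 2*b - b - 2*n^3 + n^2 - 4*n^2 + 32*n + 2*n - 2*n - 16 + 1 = -b^3 + b^2*(-4*n - 1) + b*(-5*n^2 - 4*n + 17) - 2*n^3 - 3*n^2 + 32*n - 15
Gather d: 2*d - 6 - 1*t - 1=2*d - t - 7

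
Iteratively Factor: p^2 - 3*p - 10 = (p - 5)*(p + 2)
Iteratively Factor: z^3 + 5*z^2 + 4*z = (z + 1)*(z^2 + 4*z) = z*(z + 1)*(z + 4)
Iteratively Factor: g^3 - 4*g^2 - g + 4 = (g + 1)*(g^2 - 5*g + 4) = (g - 1)*(g + 1)*(g - 4)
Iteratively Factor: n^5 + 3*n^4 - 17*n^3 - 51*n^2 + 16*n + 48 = (n + 3)*(n^4 - 17*n^2 + 16) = (n + 1)*(n + 3)*(n^3 - n^2 - 16*n + 16) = (n - 1)*(n + 1)*(n + 3)*(n^2 - 16) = (n - 4)*(n - 1)*(n + 1)*(n + 3)*(n + 4)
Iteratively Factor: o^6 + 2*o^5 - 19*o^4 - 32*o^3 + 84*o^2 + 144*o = (o - 3)*(o^5 + 5*o^4 - 4*o^3 - 44*o^2 - 48*o) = o*(o - 3)*(o^4 + 5*o^3 - 4*o^2 - 44*o - 48) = o*(o - 3)*(o + 2)*(o^3 + 3*o^2 - 10*o - 24) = o*(o - 3)*(o + 2)*(o + 4)*(o^2 - o - 6) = o*(o - 3)*(o + 2)^2*(o + 4)*(o - 3)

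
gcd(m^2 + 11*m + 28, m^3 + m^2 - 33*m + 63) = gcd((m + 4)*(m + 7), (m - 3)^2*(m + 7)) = m + 7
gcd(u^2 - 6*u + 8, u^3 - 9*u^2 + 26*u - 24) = u^2 - 6*u + 8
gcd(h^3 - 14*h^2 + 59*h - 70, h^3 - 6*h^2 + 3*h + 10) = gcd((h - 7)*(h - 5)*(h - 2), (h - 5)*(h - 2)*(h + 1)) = h^2 - 7*h + 10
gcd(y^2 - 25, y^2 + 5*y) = y + 5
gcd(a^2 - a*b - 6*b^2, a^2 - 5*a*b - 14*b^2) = a + 2*b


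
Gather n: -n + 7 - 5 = 2 - n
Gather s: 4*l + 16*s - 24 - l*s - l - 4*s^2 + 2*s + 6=3*l - 4*s^2 + s*(18 - l) - 18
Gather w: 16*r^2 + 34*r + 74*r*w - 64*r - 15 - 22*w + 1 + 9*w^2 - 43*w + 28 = 16*r^2 - 30*r + 9*w^2 + w*(74*r - 65) + 14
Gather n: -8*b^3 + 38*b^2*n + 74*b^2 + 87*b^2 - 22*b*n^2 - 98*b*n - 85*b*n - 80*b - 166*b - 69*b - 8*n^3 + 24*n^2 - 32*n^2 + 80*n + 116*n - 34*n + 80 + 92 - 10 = -8*b^3 + 161*b^2 - 315*b - 8*n^3 + n^2*(-22*b - 8) + n*(38*b^2 - 183*b + 162) + 162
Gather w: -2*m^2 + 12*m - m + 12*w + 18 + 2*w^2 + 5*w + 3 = -2*m^2 + 11*m + 2*w^2 + 17*w + 21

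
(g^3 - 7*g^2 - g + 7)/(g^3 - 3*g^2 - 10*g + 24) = (g^3 - 7*g^2 - g + 7)/(g^3 - 3*g^2 - 10*g + 24)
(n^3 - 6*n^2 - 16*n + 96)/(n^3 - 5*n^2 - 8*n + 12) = (n^2 - 16)/(n^2 + n - 2)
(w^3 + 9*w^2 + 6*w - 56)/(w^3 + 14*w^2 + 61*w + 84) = (w - 2)/(w + 3)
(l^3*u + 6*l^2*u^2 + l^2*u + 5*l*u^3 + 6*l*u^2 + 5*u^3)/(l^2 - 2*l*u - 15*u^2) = u*(-l^3 - 6*l^2*u - l^2 - 5*l*u^2 - 6*l*u - 5*u^2)/(-l^2 + 2*l*u + 15*u^2)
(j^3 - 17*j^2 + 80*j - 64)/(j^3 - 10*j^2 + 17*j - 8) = (j - 8)/(j - 1)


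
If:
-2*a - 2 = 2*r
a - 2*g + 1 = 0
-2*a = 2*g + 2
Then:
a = -1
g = 0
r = 0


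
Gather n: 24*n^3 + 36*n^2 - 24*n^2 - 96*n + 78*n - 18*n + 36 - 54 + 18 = 24*n^3 + 12*n^2 - 36*n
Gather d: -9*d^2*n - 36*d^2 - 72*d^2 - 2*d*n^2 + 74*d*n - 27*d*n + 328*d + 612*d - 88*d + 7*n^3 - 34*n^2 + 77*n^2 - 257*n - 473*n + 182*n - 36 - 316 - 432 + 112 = d^2*(-9*n - 108) + d*(-2*n^2 + 47*n + 852) + 7*n^3 + 43*n^2 - 548*n - 672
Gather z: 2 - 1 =1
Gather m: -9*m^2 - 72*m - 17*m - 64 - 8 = -9*m^2 - 89*m - 72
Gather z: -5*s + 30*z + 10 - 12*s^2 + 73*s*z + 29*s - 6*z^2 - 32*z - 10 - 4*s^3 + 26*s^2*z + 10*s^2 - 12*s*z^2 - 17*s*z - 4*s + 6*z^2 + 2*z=-4*s^3 - 2*s^2 - 12*s*z^2 + 20*s + z*(26*s^2 + 56*s)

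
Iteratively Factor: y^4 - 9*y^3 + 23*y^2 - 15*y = (y - 5)*(y^3 - 4*y^2 + 3*y) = (y - 5)*(y - 3)*(y^2 - y) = y*(y - 5)*(y - 3)*(y - 1)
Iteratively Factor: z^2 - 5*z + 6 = (z - 3)*(z - 2)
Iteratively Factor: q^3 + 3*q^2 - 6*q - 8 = (q + 1)*(q^2 + 2*q - 8) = (q + 1)*(q + 4)*(q - 2)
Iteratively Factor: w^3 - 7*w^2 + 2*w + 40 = (w - 4)*(w^2 - 3*w - 10) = (w - 5)*(w - 4)*(w + 2)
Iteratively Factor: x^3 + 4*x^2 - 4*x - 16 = (x - 2)*(x^2 + 6*x + 8) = (x - 2)*(x + 2)*(x + 4)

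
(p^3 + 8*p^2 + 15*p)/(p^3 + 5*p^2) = (p + 3)/p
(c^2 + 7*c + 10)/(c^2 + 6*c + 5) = (c + 2)/(c + 1)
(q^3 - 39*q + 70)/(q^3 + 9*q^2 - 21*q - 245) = (q - 2)/(q + 7)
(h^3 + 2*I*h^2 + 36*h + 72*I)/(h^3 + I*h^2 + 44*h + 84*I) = (h - 6*I)/(h - 7*I)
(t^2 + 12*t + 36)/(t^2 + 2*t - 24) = (t + 6)/(t - 4)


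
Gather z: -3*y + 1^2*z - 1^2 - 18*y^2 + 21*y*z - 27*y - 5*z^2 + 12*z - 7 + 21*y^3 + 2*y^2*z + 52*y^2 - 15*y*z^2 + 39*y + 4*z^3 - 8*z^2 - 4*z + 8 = 21*y^3 + 34*y^2 + 9*y + 4*z^3 + z^2*(-15*y - 13) + z*(2*y^2 + 21*y + 9)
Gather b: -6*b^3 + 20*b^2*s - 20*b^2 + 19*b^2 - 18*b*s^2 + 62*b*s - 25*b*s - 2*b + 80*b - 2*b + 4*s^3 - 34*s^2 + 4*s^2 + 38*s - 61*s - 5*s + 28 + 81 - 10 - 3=-6*b^3 + b^2*(20*s - 1) + b*(-18*s^2 + 37*s + 76) + 4*s^3 - 30*s^2 - 28*s + 96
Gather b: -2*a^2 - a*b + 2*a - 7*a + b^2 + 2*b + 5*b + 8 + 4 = -2*a^2 - 5*a + b^2 + b*(7 - a) + 12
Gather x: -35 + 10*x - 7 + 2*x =12*x - 42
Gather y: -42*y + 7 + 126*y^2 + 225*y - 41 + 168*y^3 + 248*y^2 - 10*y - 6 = 168*y^3 + 374*y^2 + 173*y - 40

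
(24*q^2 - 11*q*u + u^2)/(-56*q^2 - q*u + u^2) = (-3*q + u)/(7*q + u)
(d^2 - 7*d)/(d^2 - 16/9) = 9*d*(d - 7)/(9*d^2 - 16)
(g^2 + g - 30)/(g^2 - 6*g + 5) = (g + 6)/(g - 1)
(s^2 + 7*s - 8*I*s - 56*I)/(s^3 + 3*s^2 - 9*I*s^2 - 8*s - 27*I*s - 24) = (s + 7)/(s^2 + s*(3 - I) - 3*I)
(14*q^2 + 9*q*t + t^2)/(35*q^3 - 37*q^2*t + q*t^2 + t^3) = (2*q + t)/(5*q^2 - 6*q*t + t^2)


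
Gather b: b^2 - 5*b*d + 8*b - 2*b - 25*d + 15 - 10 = b^2 + b*(6 - 5*d) - 25*d + 5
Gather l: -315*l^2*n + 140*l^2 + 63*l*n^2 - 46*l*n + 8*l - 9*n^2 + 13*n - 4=l^2*(140 - 315*n) + l*(63*n^2 - 46*n + 8) - 9*n^2 + 13*n - 4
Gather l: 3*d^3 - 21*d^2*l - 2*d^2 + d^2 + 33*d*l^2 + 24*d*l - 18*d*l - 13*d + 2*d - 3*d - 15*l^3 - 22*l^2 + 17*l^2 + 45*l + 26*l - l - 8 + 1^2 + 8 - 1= 3*d^3 - d^2 - 14*d - 15*l^3 + l^2*(33*d - 5) + l*(-21*d^2 + 6*d + 70)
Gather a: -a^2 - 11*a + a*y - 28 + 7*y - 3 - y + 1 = -a^2 + a*(y - 11) + 6*y - 30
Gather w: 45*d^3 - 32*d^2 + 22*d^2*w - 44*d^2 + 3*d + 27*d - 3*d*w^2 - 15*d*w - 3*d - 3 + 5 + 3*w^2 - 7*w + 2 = 45*d^3 - 76*d^2 + 27*d + w^2*(3 - 3*d) + w*(22*d^2 - 15*d - 7) + 4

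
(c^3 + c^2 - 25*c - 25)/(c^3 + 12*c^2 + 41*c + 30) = (c - 5)/(c + 6)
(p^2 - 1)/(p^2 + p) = (p - 1)/p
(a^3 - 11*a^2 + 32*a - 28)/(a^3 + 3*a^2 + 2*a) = (a^3 - 11*a^2 + 32*a - 28)/(a*(a^2 + 3*a + 2))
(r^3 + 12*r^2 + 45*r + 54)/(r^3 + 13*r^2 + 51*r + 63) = (r + 6)/(r + 7)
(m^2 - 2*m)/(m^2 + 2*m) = (m - 2)/(m + 2)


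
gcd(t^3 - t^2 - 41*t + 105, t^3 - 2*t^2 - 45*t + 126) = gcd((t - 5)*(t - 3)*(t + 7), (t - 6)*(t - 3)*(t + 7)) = t^2 + 4*t - 21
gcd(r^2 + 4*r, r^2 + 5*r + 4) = r + 4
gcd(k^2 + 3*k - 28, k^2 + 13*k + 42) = k + 7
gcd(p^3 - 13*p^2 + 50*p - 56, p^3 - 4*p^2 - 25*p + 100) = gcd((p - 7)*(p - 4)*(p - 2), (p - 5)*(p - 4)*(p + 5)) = p - 4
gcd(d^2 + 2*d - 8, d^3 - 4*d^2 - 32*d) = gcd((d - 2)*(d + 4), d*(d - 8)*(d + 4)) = d + 4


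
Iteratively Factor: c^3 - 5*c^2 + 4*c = (c - 4)*(c^2 - c) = c*(c - 4)*(c - 1)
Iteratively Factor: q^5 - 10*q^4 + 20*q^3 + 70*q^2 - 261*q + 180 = (q - 3)*(q^4 - 7*q^3 - q^2 + 67*q - 60) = (q - 3)*(q + 3)*(q^3 - 10*q^2 + 29*q - 20) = (q - 3)*(q - 1)*(q + 3)*(q^2 - 9*q + 20) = (q - 4)*(q - 3)*(q - 1)*(q + 3)*(q - 5)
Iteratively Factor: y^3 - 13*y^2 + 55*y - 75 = (y - 5)*(y^2 - 8*y + 15) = (y - 5)*(y - 3)*(y - 5)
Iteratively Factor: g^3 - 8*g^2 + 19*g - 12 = (g - 1)*(g^2 - 7*g + 12) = (g - 4)*(g - 1)*(g - 3)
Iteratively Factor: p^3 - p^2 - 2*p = (p - 2)*(p^2 + p) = (p - 2)*(p + 1)*(p)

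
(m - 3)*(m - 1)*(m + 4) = m^3 - 13*m + 12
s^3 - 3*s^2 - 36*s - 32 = (s - 8)*(s + 1)*(s + 4)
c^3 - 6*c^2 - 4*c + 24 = (c - 6)*(c - 2)*(c + 2)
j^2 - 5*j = j*(j - 5)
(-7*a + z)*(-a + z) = 7*a^2 - 8*a*z + z^2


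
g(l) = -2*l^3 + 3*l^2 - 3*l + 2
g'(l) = -6*l^2 + 6*l - 3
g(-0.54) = 4.81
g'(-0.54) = -7.99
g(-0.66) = 5.86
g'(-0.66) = -9.57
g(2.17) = -10.82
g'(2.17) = -18.23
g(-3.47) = 132.10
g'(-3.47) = -96.07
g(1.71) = -4.36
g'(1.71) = -10.28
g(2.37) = -14.88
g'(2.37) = -22.48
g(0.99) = 0.03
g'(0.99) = -2.94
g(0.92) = 0.22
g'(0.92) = -2.56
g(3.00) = -34.00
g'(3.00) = -39.00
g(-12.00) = 3926.00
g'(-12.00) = -939.00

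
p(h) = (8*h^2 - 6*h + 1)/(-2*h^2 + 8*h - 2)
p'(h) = (4*h - 8)*(8*h^2 - 6*h + 1)/(-2*h^2 + 8*h - 2)^2 + (16*h - 6)/(-2*h^2 + 8*h - 2)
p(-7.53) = -2.85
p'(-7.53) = 0.10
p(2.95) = 12.62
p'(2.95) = 21.25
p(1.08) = 0.89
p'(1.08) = 1.85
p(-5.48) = -2.59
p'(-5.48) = 0.15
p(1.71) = 2.42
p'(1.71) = 3.18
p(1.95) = 3.29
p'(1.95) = 4.09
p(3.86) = -105.57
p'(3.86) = 793.79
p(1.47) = 1.74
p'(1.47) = 2.54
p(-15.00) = -3.31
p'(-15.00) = 0.04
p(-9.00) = -2.98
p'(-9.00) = 0.08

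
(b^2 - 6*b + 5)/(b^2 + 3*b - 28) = (b^2 - 6*b + 5)/(b^2 + 3*b - 28)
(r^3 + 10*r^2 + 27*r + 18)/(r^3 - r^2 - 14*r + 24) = (r^3 + 10*r^2 + 27*r + 18)/(r^3 - r^2 - 14*r + 24)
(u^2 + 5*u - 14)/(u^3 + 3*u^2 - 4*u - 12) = (u + 7)/(u^2 + 5*u + 6)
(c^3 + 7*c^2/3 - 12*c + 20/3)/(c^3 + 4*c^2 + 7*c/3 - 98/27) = 9*(c^2 + 3*c - 10)/(9*c^2 + 42*c + 49)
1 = 1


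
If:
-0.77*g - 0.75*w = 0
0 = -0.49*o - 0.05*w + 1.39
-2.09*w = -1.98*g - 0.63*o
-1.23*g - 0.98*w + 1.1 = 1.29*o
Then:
No Solution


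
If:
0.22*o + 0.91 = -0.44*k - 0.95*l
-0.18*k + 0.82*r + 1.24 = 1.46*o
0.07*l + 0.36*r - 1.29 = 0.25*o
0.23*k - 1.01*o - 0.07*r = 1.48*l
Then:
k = 2.50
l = -3.22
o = 4.76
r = 7.52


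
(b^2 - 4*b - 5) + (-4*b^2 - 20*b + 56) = -3*b^2 - 24*b + 51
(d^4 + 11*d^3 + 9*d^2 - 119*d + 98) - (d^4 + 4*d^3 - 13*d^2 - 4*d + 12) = 7*d^3 + 22*d^2 - 115*d + 86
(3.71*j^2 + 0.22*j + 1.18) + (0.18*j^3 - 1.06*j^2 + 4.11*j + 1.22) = 0.18*j^3 + 2.65*j^2 + 4.33*j + 2.4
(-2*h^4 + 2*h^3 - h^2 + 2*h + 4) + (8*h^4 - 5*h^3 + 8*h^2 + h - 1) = 6*h^4 - 3*h^3 + 7*h^2 + 3*h + 3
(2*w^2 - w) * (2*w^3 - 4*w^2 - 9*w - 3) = 4*w^5 - 10*w^4 - 14*w^3 + 3*w^2 + 3*w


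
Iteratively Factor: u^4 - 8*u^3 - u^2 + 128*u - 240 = (u - 3)*(u^3 - 5*u^2 - 16*u + 80) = (u - 4)*(u - 3)*(u^2 - u - 20) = (u - 5)*(u - 4)*(u - 3)*(u + 4)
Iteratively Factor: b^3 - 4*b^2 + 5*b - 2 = (b - 2)*(b^2 - 2*b + 1) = (b - 2)*(b - 1)*(b - 1)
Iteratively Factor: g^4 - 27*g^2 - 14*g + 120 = (g - 2)*(g^3 + 2*g^2 - 23*g - 60) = (g - 5)*(g - 2)*(g^2 + 7*g + 12) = (g - 5)*(g - 2)*(g + 4)*(g + 3)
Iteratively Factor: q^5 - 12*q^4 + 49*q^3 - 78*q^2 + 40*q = (q - 2)*(q^4 - 10*q^3 + 29*q^2 - 20*q) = (q - 5)*(q - 2)*(q^3 - 5*q^2 + 4*q) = (q - 5)*(q - 2)*(q - 1)*(q^2 - 4*q) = (q - 5)*(q - 4)*(q - 2)*(q - 1)*(q)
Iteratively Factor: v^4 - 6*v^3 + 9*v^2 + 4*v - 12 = (v + 1)*(v^3 - 7*v^2 + 16*v - 12) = (v - 3)*(v + 1)*(v^2 - 4*v + 4) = (v - 3)*(v - 2)*(v + 1)*(v - 2)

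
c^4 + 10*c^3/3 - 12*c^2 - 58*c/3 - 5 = (c - 3)*(c + 1/3)*(c + 1)*(c + 5)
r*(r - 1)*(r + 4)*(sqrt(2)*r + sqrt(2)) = sqrt(2)*r^4 + 4*sqrt(2)*r^3 - sqrt(2)*r^2 - 4*sqrt(2)*r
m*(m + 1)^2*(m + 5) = m^4 + 7*m^3 + 11*m^2 + 5*m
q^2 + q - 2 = (q - 1)*(q + 2)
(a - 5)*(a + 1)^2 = a^3 - 3*a^2 - 9*a - 5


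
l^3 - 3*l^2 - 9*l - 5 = (l - 5)*(l + 1)^2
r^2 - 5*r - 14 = (r - 7)*(r + 2)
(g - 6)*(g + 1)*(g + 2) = g^3 - 3*g^2 - 16*g - 12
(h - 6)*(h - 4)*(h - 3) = h^3 - 13*h^2 + 54*h - 72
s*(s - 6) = s^2 - 6*s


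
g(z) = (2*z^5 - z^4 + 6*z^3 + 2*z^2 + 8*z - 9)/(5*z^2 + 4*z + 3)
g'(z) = (-10*z - 4)*(2*z^5 - z^4 + 6*z^3 + 2*z^2 + 8*z - 9)/(5*z^2 + 4*z + 3)^2 + (10*z^4 - 4*z^3 + 18*z^2 + 4*z + 8)/(5*z^2 + 4*z + 3)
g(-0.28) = -4.94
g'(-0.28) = 6.32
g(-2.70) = -16.55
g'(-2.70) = 12.49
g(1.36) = 1.50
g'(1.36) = 2.51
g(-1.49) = -6.87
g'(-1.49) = 3.64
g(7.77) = 166.65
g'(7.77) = 65.73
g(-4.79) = -63.21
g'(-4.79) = 33.79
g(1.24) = 1.21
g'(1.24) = 2.35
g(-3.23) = -24.34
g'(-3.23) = 16.98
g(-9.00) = -346.65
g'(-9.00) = 107.92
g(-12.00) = -783.09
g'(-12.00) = 186.65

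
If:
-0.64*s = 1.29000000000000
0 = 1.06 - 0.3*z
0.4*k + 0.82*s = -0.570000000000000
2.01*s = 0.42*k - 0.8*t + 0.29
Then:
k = 2.71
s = -2.02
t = 6.85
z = 3.53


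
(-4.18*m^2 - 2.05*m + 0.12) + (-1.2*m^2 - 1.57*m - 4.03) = -5.38*m^2 - 3.62*m - 3.91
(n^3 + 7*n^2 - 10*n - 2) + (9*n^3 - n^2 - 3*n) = 10*n^3 + 6*n^2 - 13*n - 2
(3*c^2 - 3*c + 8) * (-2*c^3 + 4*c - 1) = -6*c^5 + 6*c^4 - 4*c^3 - 15*c^2 + 35*c - 8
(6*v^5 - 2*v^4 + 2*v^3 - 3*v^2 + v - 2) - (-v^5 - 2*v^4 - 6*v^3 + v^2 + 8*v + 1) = 7*v^5 + 8*v^3 - 4*v^2 - 7*v - 3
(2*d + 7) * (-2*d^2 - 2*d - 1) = -4*d^3 - 18*d^2 - 16*d - 7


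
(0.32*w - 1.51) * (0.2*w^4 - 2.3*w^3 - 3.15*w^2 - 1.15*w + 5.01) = 0.064*w^5 - 1.038*w^4 + 2.465*w^3 + 4.3885*w^2 + 3.3397*w - 7.5651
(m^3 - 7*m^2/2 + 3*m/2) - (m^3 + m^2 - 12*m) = -9*m^2/2 + 27*m/2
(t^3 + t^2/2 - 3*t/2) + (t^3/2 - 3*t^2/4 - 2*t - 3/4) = 3*t^3/2 - t^2/4 - 7*t/2 - 3/4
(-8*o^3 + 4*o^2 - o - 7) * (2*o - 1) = -16*o^4 + 16*o^3 - 6*o^2 - 13*o + 7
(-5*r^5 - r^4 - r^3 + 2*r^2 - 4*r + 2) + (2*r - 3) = -5*r^5 - r^4 - r^3 + 2*r^2 - 2*r - 1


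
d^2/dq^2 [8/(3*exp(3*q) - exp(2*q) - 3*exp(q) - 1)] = 8*((-27*exp(2*q) + 4*exp(q) + 3)*(-3*exp(3*q) + exp(2*q) + 3*exp(q) + 1) - 2*(-9*exp(2*q) + 2*exp(q) + 3)^2*exp(q))*exp(q)/(-3*exp(3*q) + exp(2*q) + 3*exp(q) + 1)^3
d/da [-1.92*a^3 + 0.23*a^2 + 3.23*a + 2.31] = -5.76*a^2 + 0.46*a + 3.23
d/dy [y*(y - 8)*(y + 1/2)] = 3*y^2 - 15*y - 4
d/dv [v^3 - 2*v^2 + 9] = v*(3*v - 4)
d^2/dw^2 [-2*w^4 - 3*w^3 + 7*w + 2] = 6*w*(-4*w - 3)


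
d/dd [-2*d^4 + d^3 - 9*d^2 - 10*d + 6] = -8*d^3 + 3*d^2 - 18*d - 10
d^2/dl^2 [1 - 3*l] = 0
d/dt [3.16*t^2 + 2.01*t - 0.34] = 6.32*t + 2.01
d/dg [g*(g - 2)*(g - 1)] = 3*g^2 - 6*g + 2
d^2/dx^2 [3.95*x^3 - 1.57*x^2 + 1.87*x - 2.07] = 23.7*x - 3.14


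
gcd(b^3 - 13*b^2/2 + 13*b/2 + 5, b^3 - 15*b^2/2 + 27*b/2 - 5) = b^2 - 7*b + 10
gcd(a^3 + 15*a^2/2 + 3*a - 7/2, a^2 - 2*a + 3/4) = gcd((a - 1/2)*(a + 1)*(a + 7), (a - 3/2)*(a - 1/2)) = a - 1/2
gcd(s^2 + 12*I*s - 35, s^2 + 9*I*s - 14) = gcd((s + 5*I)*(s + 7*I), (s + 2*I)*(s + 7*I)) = s + 7*I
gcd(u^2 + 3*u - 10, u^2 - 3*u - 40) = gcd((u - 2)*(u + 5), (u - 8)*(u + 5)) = u + 5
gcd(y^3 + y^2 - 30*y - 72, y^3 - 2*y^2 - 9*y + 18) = y + 3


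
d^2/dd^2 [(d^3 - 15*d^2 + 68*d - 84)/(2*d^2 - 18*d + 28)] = 0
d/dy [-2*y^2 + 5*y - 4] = 5 - 4*y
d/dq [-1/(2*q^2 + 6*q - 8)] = (q + 3/2)/(q^2 + 3*q - 4)^2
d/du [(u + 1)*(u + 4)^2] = 3*(u + 2)*(u + 4)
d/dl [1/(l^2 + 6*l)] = 2*(-l - 3)/(l^2*(l + 6)^2)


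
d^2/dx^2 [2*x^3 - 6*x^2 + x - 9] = 12*x - 12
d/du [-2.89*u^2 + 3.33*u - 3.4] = 3.33 - 5.78*u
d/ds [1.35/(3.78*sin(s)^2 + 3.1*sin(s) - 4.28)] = -(10.206*sin(s) + 4.185)*cos(s)/(3.78*sin(s)^2 + 3.1*sin(s) - 4.28)^2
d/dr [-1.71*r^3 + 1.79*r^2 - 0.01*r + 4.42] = -5.13*r^2 + 3.58*r - 0.01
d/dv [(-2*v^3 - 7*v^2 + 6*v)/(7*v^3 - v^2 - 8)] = (51*v^4 - 84*v^3 + 54*v^2 + 112*v - 48)/(49*v^6 - 14*v^5 + v^4 - 112*v^3 + 16*v^2 + 64)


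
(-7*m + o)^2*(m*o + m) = 49*m^3*o + 49*m^3 - 14*m^2*o^2 - 14*m^2*o + m*o^3 + m*o^2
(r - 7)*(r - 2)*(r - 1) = r^3 - 10*r^2 + 23*r - 14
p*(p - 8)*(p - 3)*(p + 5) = p^4 - 6*p^3 - 31*p^2 + 120*p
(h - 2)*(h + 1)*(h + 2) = h^3 + h^2 - 4*h - 4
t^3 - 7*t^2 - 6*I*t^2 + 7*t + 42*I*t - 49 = (t - 7)*(t - 7*I)*(t + I)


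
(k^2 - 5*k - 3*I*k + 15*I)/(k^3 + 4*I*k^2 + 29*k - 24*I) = (k - 5)/(k^2 + 7*I*k + 8)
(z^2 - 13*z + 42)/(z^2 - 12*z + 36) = (z - 7)/(z - 6)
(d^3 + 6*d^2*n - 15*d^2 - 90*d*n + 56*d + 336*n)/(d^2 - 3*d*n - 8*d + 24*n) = (d^2 + 6*d*n - 7*d - 42*n)/(d - 3*n)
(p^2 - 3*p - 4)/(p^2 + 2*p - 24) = (p + 1)/(p + 6)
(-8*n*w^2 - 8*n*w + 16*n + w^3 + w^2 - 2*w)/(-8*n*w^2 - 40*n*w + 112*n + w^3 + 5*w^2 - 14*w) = (w^2 + w - 2)/(w^2 + 5*w - 14)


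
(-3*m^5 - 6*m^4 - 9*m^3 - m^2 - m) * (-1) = 3*m^5 + 6*m^4 + 9*m^3 + m^2 + m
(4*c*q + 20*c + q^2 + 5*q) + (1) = 4*c*q + 20*c + q^2 + 5*q + 1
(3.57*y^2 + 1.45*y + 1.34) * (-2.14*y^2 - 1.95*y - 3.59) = -7.6398*y^4 - 10.0645*y^3 - 18.5114*y^2 - 7.8185*y - 4.8106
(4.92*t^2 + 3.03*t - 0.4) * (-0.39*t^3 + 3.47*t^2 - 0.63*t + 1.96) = -1.9188*t^5 + 15.8907*t^4 + 7.5705*t^3 + 6.3463*t^2 + 6.1908*t - 0.784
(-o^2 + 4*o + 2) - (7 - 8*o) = -o^2 + 12*o - 5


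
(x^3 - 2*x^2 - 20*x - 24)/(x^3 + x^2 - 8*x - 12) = (x - 6)/(x - 3)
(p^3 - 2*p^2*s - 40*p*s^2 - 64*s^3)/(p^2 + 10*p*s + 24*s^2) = (p^2 - 6*p*s - 16*s^2)/(p + 6*s)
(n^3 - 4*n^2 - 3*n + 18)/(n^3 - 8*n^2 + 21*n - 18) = (n + 2)/(n - 2)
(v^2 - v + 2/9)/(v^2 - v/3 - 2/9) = (3*v - 1)/(3*v + 1)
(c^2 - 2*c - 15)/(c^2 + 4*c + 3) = (c - 5)/(c + 1)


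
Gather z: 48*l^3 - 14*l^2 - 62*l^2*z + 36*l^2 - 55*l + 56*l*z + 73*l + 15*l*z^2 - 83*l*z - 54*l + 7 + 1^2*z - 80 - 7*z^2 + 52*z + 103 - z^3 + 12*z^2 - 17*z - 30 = 48*l^3 + 22*l^2 - 36*l - z^3 + z^2*(15*l + 5) + z*(-62*l^2 - 27*l + 36)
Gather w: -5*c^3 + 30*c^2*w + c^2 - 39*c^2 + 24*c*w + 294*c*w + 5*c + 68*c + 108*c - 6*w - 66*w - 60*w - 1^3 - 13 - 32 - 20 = -5*c^3 - 38*c^2 + 181*c + w*(30*c^2 + 318*c - 132) - 66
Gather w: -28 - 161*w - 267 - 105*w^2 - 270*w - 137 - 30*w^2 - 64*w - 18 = -135*w^2 - 495*w - 450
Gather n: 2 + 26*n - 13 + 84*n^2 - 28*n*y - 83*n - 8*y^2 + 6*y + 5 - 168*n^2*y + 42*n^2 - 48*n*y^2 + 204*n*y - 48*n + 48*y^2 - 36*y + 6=n^2*(126 - 168*y) + n*(-48*y^2 + 176*y - 105) + 40*y^2 - 30*y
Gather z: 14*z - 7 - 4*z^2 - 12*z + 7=-4*z^2 + 2*z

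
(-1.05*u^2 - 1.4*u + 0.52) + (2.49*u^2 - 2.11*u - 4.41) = 1.44*u^2 - 3.51*u - 3.89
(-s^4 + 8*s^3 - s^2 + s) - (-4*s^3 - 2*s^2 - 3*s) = -s^4 + 12*s^3 + s^2 + 4*s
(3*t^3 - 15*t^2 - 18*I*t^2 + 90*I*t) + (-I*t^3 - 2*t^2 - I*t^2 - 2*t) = 3*t^3 - I*t^3 - 17*t^2 - 19*I*t^2 - 2*t + 90*I*t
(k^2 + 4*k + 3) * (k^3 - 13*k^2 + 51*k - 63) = k^5 - 9*k^4 + 2*k^3 + 102*k^2 - 99*k - 189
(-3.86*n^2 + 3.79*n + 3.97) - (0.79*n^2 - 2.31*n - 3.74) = -4.65*n^2 + 6.1*n + 7.71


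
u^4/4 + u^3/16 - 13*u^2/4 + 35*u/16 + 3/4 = (u/4 + 1)*(u - 3)*(u - 1)*(u + 1/4)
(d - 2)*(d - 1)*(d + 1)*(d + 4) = d^4 + 2*d^3 - 9*d^2 - 2*d + 8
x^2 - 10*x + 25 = (x - 5)^2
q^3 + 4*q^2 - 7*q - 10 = (q - 2)*(q + 1)*(q + 5)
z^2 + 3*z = z*(z + 3)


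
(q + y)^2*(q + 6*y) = q^3 + 8*q^2*y + 13*q*y^2 + 6*y^3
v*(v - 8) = v^2 - 8*v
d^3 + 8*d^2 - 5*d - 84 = (d - 3)*(d + 4)*(d + 7)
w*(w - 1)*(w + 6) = w^3 + 5*w^2 - 6*w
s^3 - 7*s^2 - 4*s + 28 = (s - 7)*(s - 2)*(s + 2)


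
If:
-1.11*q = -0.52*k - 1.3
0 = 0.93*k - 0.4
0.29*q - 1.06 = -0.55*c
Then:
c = 1.20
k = 0.43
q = 1.37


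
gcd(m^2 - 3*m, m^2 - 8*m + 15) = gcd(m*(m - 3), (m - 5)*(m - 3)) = m - 3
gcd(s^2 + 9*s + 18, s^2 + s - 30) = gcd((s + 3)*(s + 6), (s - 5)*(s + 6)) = s + 6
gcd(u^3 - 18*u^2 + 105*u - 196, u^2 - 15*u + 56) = u - 7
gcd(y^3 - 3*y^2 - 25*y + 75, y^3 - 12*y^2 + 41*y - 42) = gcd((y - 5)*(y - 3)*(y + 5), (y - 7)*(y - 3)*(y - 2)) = y - 3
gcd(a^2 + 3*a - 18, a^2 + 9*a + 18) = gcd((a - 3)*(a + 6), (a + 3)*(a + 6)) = a + 6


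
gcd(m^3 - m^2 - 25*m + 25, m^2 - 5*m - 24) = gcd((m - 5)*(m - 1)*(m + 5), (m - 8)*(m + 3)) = 1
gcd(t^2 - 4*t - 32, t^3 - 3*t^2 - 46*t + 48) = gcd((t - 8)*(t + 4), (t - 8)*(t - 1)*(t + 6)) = t - 8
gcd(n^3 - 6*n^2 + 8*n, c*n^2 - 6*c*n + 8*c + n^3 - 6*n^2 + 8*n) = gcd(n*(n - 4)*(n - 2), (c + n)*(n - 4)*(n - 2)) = n^2 - 6*n + 8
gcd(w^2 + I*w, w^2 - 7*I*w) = w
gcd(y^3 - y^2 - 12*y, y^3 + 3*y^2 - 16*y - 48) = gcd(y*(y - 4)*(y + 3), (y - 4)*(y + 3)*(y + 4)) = y^2 - y - 12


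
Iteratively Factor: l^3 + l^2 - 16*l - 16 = (l - 4)*(l^2 + 5*l + 4) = (l - 4)*(l + 1)*(l + 4)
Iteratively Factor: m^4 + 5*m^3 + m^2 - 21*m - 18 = (m + 3)*(m^3 + 2*m^2 - 5*m - 6) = (m - 2)*(m + 3)*(m^2 + 4*m + 3) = (m - 2)*(m + 1)*(m + 3)*(m + 3)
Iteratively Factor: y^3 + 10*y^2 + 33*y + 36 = (y + 3)*(y^2 + 7*y + 12) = (y + 3)^2*(y + 4)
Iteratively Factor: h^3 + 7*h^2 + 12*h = (h + 4)*(h^2 + 3*h) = (h + 3)*(h + 4)*(h)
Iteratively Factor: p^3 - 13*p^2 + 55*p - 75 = (p - 5)*(p^2 - 8*p + 15) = (p - 5)^2*(p - 3)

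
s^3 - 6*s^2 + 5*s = s*(s - 5)*(s - 1)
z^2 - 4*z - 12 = (z - 6)*(z + 2)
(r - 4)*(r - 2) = r^2 - 6*r + 8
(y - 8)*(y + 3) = y^2 - 5*y - 24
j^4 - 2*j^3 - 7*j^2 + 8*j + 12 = (j - 3)*(j - 2)*(j + 1)*(j + 2)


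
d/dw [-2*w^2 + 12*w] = 12 - 4*w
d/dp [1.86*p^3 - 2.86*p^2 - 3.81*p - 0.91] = 5.58*p^2 - 5.72*p - 3.81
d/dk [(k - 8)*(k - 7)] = 2*k - 15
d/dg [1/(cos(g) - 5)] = sin(g)/(cos(g) - 5)^2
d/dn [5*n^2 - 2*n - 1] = 10*n - 2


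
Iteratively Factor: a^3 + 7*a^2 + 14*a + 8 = (a + 1)*(a^2 + 6*a + 8) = (a + 1)*(a + 2)*(a + 4)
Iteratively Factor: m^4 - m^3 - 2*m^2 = (m - 2)*(m^3 + m^2) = (m - 2)*(m + 1)*(m^2) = m*(m - 2)*(m + 1)*(m)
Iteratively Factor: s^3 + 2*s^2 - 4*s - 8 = (s + 2)*(s^2 - 4) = (s - 2)*(s + 2)*(s + 2)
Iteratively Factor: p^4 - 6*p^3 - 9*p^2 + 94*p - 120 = (p + 4)*(p^3 - 10*p^2 + 31*p - 30) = (p - 5)*(p + 4)*(p^2 - 5*p + 6) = (p - 5)*(p - 2)*(p + 4)*(p - 3)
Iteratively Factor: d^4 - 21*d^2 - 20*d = (d - 5)*(d^3 + 5*d^2 + 4*d) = (d - 5)*(d + 1)*(d^2 + 4*d) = d*(d - 5)*(d + 1)*(d + 4)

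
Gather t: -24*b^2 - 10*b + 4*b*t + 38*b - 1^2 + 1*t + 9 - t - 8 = -24*b^2 + 4*b*t + 28*b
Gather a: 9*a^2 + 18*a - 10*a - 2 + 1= 9*a^2 + 8*a - 1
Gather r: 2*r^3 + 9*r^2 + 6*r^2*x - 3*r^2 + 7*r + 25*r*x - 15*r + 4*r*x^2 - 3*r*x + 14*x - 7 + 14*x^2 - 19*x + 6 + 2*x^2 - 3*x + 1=2*r^3 + r^2*(6*x + 6) + r*(4*x^2 + 22*x - 8) + 16*x^2 - 8*x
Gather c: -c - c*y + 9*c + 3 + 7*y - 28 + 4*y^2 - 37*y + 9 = c*(8 - y) + 4*y^2 - 30*y - 16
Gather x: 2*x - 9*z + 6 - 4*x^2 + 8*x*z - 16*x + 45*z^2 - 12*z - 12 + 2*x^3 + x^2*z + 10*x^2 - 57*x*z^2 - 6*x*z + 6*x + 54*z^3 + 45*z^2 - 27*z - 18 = 2*x^3 + x^2*(z + 6) + x*(-57*z^2 + 2*z - 8) + 54*z^3 + 90*z^2 - 48*z - 24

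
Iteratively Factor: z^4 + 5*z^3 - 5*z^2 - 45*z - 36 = (z - 3)*(z^3 + 8*z^2 + 19*z + 12) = (z - 3)*(z + 4)*(z^2 + 4*z + 3) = (z - 3)*(z + 1)*(z + 4)*(z + 3)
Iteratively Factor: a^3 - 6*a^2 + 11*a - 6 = (a - 1)*(a^2 - 5*a + 6) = (a - 3)*(a - 1)*(a - 2)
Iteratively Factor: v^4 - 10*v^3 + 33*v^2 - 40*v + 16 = (v - 4)*(v^3 - 6*v^2 + 9*v - 4) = (v - 4)*(v - 1)*(v^2 - 5*v + 4) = (v - 4)^2*(v - 1)*(v - 1)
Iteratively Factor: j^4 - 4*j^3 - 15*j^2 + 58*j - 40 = (j - 5)*(j^3 + j^2 - 10*j + 8) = (j - 5)*(j + 4)*(j^2 - 3*j + 2) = (j - 5)*(j - 2)*(j + 4)*(j - 1)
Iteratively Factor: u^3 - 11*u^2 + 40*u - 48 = (u - 3)*(u^2 - 8*u + 16) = (u - 4)*(u - 3)*(u - 4)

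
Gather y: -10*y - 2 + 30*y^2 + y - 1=30*y^2 - 9*y - 3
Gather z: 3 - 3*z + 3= 6 - 3*z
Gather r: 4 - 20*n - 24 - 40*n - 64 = -60*n - 84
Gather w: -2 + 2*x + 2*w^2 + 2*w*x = 2*w^2 + 2*w*x + 2*x - 2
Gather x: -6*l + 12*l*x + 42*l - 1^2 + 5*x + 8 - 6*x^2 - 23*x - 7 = 36*l - 6*x^2 + x*(12*l - 18)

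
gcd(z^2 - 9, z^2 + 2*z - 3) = z + 3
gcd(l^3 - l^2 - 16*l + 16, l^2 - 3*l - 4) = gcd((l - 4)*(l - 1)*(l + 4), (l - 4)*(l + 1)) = l - 4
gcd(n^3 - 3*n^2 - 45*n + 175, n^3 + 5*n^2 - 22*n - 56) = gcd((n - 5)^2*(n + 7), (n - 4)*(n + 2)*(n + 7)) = n + 7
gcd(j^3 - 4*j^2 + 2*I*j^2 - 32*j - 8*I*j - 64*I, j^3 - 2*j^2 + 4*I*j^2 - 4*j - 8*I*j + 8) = j + 2*I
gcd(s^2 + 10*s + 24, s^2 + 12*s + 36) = s + 6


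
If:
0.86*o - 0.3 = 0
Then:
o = 0.35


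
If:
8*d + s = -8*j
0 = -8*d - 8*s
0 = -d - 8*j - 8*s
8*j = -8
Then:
No Solution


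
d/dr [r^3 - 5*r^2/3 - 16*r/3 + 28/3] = 3*r^2 - 10*r/3 - 16/3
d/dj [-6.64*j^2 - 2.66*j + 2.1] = -13.28*j - 2.66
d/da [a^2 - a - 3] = 2*a - 1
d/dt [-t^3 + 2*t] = 2 - 3*t^2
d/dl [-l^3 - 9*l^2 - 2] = 3*l*(-l - 6)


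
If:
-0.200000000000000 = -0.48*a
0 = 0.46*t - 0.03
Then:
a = 0.42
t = 0.07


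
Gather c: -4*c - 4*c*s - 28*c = c*(-4*s - 32)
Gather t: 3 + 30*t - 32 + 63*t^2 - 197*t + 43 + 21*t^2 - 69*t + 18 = 84*t^2 - 236*t + 32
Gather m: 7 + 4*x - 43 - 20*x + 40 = 4 - 16*x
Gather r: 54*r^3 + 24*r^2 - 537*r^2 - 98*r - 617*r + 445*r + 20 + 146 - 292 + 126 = 54*r^3 - 513*r^2 - 270*r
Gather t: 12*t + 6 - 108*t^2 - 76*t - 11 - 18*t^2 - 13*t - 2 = -126*t^2 - 77*t - 7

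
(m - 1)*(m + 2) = m^2 + m - 2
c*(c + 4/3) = c^2 + 4*c/3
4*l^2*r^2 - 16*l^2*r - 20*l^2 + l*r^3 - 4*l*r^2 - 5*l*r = (4*l + r)*(r - 5)*(l*r + l)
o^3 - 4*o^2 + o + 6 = (o - 3)*(o - 2)*(o + 1)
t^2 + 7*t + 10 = (t + 2)*(t + 5)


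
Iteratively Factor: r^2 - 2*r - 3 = (r + 1)*(r - 3)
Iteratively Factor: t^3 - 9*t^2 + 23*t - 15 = (t - 1)*(t^2 - 8*t + 15) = (t - 5)*(t - 1)*(t - 3)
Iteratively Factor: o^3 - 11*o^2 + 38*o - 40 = (o - 5)*(o^2 - 6*o + 8) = (o - 5)*(o - 2)*(o - 4)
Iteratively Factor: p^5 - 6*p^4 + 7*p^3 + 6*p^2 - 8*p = (p)*(p^4 - 6*p^3 + 7*p^2 + 6*p - 8) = p*(p - 1)*(p^3 - 5*p^2 + 2*p + 8) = p*(p - 4)*(p - 1)*(p^2 - p - 2) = p*(p - 4)*(p - 1)*(p + 1)*(p - 2)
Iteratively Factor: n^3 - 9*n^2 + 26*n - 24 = (n - 3)*(n^2 - 6*n + 8) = (n - 3)*(n - 2)*(n - 4)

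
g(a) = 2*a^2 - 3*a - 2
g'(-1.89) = -10.56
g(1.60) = -1.68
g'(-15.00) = -63.00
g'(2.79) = 8.16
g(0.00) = -2.00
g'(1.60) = 3.40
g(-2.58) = 19.05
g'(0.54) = -0.84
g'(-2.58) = -13.32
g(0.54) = -3.04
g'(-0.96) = -6.84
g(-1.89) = 10.81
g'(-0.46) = -4.84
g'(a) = 4*a - 3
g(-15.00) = 493.00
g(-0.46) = -0.20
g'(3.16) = 9.64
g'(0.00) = -3.00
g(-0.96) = 2.72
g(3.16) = 8.49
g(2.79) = 5.20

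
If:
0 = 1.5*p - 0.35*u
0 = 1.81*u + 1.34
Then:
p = -0.17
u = -0.74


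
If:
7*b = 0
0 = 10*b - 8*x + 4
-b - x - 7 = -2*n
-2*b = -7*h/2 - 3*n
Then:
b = 0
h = -45/14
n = 15/4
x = 1/2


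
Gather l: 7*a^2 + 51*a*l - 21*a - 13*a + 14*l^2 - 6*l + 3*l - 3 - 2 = 7*a^2 - 34*a + 14*l^2 + l*(51*a - 3) - 5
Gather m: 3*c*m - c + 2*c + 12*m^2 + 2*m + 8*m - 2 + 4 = c + 12*m^2 + m*(3*c + 10) + 2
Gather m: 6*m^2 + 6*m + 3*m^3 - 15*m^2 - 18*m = 3*m^3 - 9*m^2 - 12*m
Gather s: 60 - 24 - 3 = 33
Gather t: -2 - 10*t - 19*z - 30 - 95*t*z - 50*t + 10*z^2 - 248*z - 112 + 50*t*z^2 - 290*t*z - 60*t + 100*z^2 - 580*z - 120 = t*(50*z^2 - 385*z - 120) + 110*z^2 - 847*z - 264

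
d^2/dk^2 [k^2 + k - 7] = 2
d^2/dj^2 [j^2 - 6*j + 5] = 2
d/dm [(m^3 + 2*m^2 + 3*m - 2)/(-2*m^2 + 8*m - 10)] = (-m^4 + 8*m^3 - 4*m^2 - 24*m - 7)/(2*(m^4 - 8*m^3 + 26*m^2 - 40*m + 25))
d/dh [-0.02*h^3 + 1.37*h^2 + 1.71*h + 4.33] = -0.06*h^2 + 2.74*h + 1.71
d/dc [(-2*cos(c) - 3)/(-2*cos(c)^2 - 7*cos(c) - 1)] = (4*cos(c)^2 + 12*cos(c) + 19)*sin(c)/(7*cos(c) + cos(2*c) + 2)^2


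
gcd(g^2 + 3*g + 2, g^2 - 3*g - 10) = g + 2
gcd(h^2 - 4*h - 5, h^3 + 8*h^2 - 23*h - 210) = h - 5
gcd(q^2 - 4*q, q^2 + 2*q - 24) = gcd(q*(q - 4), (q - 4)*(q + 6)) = q - 4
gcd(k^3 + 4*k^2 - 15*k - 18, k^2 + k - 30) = k + 6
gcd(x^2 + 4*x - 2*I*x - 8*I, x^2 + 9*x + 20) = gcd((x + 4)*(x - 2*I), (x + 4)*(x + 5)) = x + 4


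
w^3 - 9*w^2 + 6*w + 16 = (w - 8)*(w - 2)*(w + 1)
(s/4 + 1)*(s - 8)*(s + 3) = s^3/4 - s^2/4 - 11*s - 24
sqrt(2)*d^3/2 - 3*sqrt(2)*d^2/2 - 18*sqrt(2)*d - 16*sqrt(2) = (d - 8)*(d + 4)*(sqrt(2)*d/2 + sqrt(2)/2)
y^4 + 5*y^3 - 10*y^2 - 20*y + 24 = (y - 2)*(y - 1)*(y + 2)*(y + 6)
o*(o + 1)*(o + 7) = o^3 + 8*o^2 + 7*o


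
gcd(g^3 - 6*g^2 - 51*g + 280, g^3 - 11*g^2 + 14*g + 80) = g^2 - 13*g + 40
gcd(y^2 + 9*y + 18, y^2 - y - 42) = y + 6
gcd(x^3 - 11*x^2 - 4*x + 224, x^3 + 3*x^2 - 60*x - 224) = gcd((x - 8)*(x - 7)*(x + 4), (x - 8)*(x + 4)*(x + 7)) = x^2 - 4*x - 32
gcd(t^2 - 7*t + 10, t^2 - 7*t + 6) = 1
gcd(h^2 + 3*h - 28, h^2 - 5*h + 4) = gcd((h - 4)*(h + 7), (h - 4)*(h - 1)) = h - 4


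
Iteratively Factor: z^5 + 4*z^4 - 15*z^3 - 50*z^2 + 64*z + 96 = (z - 3)*(z^4 + 7*z^3 + 6*z^2 - 32*z - 32) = (z - 3)*(z - 2)*(z^3 + 9*z^2 + 24*z + 16) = (z - 3)*(z - 2)*(z + 4)*(z^2 + 5*z + 4) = (z - 3)*(z - 2)*(z + 1)*(z + 4)*(z + 4)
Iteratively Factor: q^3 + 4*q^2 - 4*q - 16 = (q + 2)*(q^2 + 2*q - 8) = (q - 2)*(q + 2)*(q + 4)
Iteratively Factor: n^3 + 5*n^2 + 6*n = (n)*(n^2 + 5*n + 6) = n*(n + 2)*(n + 3)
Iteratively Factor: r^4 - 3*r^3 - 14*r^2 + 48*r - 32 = (r - 4)*(r^3 + r^2 - 10*r + 8) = (r - 4)*(r - 2)*(r^2 + 3*r - 4) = (r - 4)*(r - 2)*(r - 1)*(r + 4)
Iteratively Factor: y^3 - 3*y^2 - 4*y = (y)*(y^2 - 3*y - 4) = y*(y + 1)*(y - 4)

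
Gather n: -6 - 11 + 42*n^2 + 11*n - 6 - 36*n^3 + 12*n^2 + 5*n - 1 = -36*n^3 + 54*n^2 + 16*n - 24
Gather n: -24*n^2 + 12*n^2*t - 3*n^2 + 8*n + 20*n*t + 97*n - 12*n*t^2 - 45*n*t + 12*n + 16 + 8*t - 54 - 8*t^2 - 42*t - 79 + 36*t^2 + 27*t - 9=n^2*(12*t - 27) + n*(-12*t^2 - 25*t + 117) + 28*t^2 - 7*t - 126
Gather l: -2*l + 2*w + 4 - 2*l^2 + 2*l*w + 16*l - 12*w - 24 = -2*l^2 + l*(2*w + 14) - 10*w - 20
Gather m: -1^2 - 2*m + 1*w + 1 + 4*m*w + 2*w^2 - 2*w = m*(4*w - 2) + 2*w^2 - w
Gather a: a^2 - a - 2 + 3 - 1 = a^2 - a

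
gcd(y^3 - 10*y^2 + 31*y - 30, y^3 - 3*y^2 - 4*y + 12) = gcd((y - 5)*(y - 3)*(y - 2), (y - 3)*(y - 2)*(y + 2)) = y^2 - 5*y + 6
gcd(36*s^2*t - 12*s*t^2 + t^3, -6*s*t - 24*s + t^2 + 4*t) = 6*s - t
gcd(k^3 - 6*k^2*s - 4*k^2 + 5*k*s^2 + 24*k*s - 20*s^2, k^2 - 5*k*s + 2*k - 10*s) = -k + 5*s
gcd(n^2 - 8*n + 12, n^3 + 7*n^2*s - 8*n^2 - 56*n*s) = 1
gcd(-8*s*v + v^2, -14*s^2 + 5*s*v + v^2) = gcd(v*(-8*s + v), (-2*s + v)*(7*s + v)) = 1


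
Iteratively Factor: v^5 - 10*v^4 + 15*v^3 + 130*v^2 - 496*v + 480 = (v - 4)*(v^4 - 6*v^3 - 9*v^2 + 94*v - 120) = (v - 4)*(v + 4)*(v^3 - 10*v^2 + 31*v - 30) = (v - 4)*(v - 2)*(v + 4)*(v^2 - 8*v + 15) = (v - 4)*(v - 3)*(v - 2)*(v + 4)*(v - 5)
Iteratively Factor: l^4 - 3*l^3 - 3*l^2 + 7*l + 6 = (l + 1)*(l^3 - 4*l^2 + l + 6) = (l - 2)*(l + 1)*(l^2 - 2*l - 3) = (l - 2)*(l + 1)^2*(l - 3)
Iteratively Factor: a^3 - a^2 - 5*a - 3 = (a - 3)*(a^2 + 2*a + 1) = (a - 3)*(a + 1)*(a + 1)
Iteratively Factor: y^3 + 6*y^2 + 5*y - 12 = (y + 3)*(y^2 + 3*y - 4) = (y + 3)*(y + 4)*(y - 1)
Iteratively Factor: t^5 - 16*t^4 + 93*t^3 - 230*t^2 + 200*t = (t - 5)*(t^4 - 11*t^3 + 38*t^2 - 40*t) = (t - 5)*(t - 2)*(t^3 - 9*t^2 + 20*t) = (t - 5)*(t - 4)*(t - 2)*(t^2 - 5*t) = (t - 5)^2*(t - 4)*(t - 2)*(t)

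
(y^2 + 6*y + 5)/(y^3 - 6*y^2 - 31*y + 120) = (y + 1)/(y^2 - 11*y + 24)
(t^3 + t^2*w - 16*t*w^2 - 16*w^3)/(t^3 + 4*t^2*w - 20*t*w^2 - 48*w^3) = (t^2 + 5*t*w + 4*w^2)/(t^2 + 8*t*w + 12*w^2)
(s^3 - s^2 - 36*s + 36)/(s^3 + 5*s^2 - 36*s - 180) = (s - 1)/(s + 5)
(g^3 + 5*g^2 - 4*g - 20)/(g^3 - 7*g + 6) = (g^2 + 7*g + 10)/(g^2 + 2*g - 3)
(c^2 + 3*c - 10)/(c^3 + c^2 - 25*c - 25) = (c - 2)/(c^2 - 4*c - 5)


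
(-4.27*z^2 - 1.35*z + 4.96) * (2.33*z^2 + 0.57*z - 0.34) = -9.9491*z^4 - 5.5794*z^3 + 12.2391*z^2 + 3.2862*z - 1.6864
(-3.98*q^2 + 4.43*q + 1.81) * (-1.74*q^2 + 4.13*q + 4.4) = 6.9252*q^4 - 24.1456*q^3 - 2.3655*q^2 + 26.9673*q + 7.964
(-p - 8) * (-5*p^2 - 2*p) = 5*p^3 + 42*p^2 + 16*p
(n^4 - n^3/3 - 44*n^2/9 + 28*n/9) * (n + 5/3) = n^5 + 4*n^4/3 - 49*n^3/9 - 136*n^2/27 + 140*n/27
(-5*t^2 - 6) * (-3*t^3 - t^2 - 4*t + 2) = 15*t^5 + 5*t^4 + 38*t^3 - 4*t^2 + 24*t - 12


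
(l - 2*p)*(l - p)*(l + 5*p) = l^3 + 2*l^2*p - 13*l*p^2 + 10*p^3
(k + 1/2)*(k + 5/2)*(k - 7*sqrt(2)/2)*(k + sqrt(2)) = k^4 - 5*sqrt(2)*k^3/2 + 3*k^3 - 15*sqrt(2)*k^2/2 - 23*k^2/4 - 21*k - 25*sqrt(2)*k/8 - 35/4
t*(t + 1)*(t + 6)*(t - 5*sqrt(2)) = t^4 - 5*sqrt(2)*t^3 + 7*t^3 - 35*sqrt(2)*t^2 + 6*t^2 - 30*sqrt(2)*t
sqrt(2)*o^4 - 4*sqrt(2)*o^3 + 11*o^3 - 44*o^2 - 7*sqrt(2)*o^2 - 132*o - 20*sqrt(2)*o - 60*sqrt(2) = (o - 6)*(o + 2)*(o + 5*sqrt(2))*(sqrt(2)*o + 1)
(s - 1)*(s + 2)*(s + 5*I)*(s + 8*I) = s^4 + s^3 + 13*I*s^3 - 42*s^2 + 13*I*s^2 - 40*s - 26*I*s + 80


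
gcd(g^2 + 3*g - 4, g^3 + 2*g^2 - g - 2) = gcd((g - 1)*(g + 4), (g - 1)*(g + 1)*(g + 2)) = g - 1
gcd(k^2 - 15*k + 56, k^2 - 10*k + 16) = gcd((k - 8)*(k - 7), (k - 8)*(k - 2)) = k - 8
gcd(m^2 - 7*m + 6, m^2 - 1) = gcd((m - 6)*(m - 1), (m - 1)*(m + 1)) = m - 1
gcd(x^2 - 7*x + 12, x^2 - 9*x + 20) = x - 4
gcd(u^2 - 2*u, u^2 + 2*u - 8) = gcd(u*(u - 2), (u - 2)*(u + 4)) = u - 2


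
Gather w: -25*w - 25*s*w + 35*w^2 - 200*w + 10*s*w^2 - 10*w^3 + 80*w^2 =-10*w^3 + w^2*(10*s + 115) + w*(-25*s - 225)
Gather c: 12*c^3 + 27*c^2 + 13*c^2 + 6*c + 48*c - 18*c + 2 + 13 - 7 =12*c^3 + 40*c^2 + 36*c + 8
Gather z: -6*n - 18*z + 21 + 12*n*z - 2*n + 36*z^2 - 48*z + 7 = -8*n + 36*z^2 + z*(12*n - 66) + 28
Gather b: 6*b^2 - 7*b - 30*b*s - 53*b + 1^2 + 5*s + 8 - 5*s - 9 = 6*b^2 + b*(-30*s - 60)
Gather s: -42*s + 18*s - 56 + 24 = -24*s - 32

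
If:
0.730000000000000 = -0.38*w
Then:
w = -1.92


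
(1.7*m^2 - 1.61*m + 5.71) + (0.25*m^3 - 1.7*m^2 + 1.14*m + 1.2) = 0.25*m^3 - 0.47*m + 6.91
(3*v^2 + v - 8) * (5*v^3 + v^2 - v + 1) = 15*v^5 + 8*v^4 - 42*v^3 - 6*v^2 + 9*v - 8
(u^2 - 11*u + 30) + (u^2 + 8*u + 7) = 2*u^2 - 3*u + 37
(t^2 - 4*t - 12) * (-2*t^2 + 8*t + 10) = -2*t^4 + 16*t^3 + 2*t^2 - 136*t - 120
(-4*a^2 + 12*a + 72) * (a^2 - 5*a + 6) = -4*a^4 + 32*a^3 - 12*a^2 - 288*a + 432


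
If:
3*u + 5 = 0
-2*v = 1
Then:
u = -5/3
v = -1/2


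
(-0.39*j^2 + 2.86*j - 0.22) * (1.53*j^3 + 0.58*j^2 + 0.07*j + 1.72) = -0.5967*j^5 + 4.1496*j^4 + 1.2949*j^3 - 0.5982*j^2 + 4.9038*j - 0.3784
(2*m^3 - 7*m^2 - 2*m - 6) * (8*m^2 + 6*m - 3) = 16*m^5 - 44*m^4 - 64*m^3 - 39*m^2 - 30*m + 18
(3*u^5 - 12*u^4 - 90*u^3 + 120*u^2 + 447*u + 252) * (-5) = -15*u^5 + 60*u^4 + 450*u^3 - 600*u^2 - 2235*u - 1260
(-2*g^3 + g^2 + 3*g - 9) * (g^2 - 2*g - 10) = -2*g^5 + 5*g^4 + 21*g^3 - 25*g^2 - 12*g + 90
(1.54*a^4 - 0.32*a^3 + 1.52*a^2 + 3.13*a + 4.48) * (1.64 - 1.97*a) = -3.0338*a^5 + 3.156*a^4 - 3.5192*a^3 - 3.6733*a^2 - 3.6924*a + 7.3472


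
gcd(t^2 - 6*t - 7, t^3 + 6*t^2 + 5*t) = t + 1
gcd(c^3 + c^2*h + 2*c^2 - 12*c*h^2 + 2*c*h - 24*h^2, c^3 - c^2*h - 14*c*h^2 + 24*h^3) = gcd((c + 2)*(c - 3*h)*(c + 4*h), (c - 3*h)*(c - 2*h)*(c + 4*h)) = c^2 + c*h - 12*h^2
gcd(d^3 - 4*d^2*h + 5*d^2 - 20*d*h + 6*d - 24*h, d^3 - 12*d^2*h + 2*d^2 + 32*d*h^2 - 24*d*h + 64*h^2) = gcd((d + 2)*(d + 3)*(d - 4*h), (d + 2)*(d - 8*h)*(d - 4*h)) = d^2 - 4*d*h + 2*d - 8*h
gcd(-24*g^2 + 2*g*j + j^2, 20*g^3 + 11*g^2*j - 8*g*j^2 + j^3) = 4*g - j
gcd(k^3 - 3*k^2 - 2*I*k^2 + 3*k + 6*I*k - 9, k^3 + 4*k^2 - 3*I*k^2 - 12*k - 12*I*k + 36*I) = k - 3*I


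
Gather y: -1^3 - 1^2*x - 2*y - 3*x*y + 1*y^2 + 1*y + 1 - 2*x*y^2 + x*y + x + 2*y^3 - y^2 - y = -2*x*y^2 + 2*y^3 + y*(-2*x - 2)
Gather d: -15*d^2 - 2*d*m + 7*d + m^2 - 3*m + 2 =-15*d^2 + d*(7 - 2*m) + m^2 - 3*m + 2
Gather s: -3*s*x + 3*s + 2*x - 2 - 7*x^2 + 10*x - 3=s*(3 - 3*x) - 7*x^2 + 12*x - 5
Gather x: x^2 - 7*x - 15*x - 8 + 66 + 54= x^2 - 22*x + 112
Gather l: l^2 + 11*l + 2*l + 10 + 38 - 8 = l^2 + 13*l + 40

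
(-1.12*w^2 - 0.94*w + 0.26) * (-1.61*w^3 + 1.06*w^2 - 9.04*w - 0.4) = 1.8032*w^5 + 0.3262*w^4 + 8.7098*w^3 + 9.2212*w^2 - 1.9744*w - 0.104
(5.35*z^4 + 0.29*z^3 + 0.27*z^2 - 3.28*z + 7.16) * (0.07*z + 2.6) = 0.3745*z^5 + 13.9303*z^4 + 0.7729*z^3 + 0.4724*z^2 - 8.0268*z + 18.616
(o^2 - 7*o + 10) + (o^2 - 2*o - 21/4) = 2*o^2 - 9*o + 19/4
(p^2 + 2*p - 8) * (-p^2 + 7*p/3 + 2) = -p^4 + p^3/3 + 44*p^2/3 - 44*p/3 - 16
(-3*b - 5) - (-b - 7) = 2 - 2*b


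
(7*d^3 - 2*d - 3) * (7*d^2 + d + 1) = 49*d^5 + 7*d^4 - 7*d^3 - 23*d^2 - 5*d - 3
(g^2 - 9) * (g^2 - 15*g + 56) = g^4 - 15*g^3 + 47*g^2 + 135*g - 504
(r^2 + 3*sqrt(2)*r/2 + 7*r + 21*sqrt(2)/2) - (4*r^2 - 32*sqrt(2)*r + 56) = -3*r^2 + 7*r + 67*sqrt(2)*r/2 - 56 + 21*sqrt(2)/2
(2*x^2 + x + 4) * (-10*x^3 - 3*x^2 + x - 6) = -20*x^5 - 16*x^4 - 41*x^3 - 23*x^2 - 2*x - 24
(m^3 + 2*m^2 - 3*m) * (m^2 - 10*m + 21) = m^5 - 8*m^4 - 2*m^3 + 72*m^2 - 63*m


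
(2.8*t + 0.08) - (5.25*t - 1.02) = 1.1 - 2.45*t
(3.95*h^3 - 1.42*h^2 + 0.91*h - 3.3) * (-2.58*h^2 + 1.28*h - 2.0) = -10.191*h^5 + 8.7196*h^4 - 12.0654*h^3 + 12.5188*h^2 - 6.044*h + 6.6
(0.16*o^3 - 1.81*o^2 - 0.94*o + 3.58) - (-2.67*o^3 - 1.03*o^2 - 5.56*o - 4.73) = 2.83*o^3 - 0.78*o^2 + 4.62*o + 8.31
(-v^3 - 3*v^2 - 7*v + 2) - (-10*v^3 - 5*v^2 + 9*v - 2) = 9*v^3 + 2*v^2 - 16*v + 4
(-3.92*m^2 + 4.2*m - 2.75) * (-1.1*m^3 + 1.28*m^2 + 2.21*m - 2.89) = 4.312*m^5 - 9.6376*m^4 - 0.2622*m^3 + 17.0908*m^2 - 18.2155*m + 7.9475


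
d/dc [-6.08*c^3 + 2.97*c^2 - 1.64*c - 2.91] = -18.24*c^2 + 5.94*c - 1.64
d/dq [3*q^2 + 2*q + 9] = 6*q + 2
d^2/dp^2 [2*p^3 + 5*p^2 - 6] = 12*p + 10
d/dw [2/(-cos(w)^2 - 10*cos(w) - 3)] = -4*(cos(w) + 5)*sin(w)/(cos(w)^2 + 10*cos(w) + 3)^2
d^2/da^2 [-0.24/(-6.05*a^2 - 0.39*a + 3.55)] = (-17.5692*a^2 - 1.13256*a + 0.24*(12.1*a + 0.39)*(24.2*a + 0.78) + 10.3092)/(6.05*a^2 + 0.39*a - 3.55)^3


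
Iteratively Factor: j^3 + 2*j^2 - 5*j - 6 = (j - 2)*(j^2 + 4*j + 3) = (j - 2)*(j + 1)*(j + 3)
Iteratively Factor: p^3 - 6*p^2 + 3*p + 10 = (p - 5)*(p^2 - p - 2) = (p - 5)*(p - 2)*(p + 1)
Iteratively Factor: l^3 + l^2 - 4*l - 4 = (l - 2)*(l^2 + 3*l + 2) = (l - 2)*(l + 2)*(l + 1)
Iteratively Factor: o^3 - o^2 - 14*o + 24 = (o - 3)*(o^2 + 2*o - 8) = (o - 3)*(o + 4)*(o - 2)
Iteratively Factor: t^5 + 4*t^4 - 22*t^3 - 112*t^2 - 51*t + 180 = (t + 4)*(t^4 - 22*t^2 - 24*t + 45) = (t - 1)*(t + 4)*(t^3 + t^2 - 21*t - 45) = (t - 1)*(t + 3)*(t + 4)*(t^2 - 2*t - 15) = (t - 5)*(t - 1)*(t + 3)*(t + 4)*(t + 3)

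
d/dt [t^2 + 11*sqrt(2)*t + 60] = 2*t + 11*sqrt(2)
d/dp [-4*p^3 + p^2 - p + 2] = -12*p^2 + 2*p - 1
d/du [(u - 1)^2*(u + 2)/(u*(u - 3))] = (u^4 - 6*u^3 + 3*u^2 - 4*u + 6)/(u^2*(u^2 - 6*u + 9))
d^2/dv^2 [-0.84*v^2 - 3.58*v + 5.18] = -1.68000000000000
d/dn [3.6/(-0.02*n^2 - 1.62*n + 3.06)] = (0.144*n + 5.832)/(0.02*n^2 + 1.62*n - 3.06)^2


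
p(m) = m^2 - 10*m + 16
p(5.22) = -8.95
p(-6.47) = 122.56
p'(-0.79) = -11.58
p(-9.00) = 187.00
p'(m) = 2*m - 10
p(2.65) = -3.48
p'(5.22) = 0.44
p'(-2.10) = -14.20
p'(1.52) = -6.96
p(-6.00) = 112.00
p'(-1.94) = -13.88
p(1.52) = 3.11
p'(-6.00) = -22.00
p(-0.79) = 24.52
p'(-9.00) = -28.00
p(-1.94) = 39.16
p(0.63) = 10.10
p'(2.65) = -4.70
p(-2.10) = 41.41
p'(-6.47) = -22.94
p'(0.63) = -8.74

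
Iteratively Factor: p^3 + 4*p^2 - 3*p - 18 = (p + 3)*(p^2 + p - 6) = (p - 2)*(p + 3)*(p + 3)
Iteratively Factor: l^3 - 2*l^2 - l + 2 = (l + 1)*(l^2 - 3*l + 2) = (l - 1)*(l + 1)*(l - 2)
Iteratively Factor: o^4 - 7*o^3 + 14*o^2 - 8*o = (o - 1)*(o^3 - 6*o^2 + 8*o) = o*(o - 1)*(o^2 - 6*o + 8) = o*(o - 4)*(o - 1)*(o - 2)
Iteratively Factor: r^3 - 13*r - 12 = (r + 1)*(r^2 - r - 12) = (r + 1)*(r + 3)*(r - 4)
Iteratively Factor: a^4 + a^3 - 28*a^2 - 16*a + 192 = (a + 4)*(a^3 - 3*a^2 - 16*a + 48) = (a - 4)*(a + 4)*(a^2 + a - 12) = (a - 4)*(a + 4)^2*(a - 3)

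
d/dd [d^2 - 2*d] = 2*d - 2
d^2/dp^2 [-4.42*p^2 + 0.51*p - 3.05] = -8.84000000000000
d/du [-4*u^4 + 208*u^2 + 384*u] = -16*u^3 + 416*u + 384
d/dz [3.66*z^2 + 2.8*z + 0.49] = 7.32*z + 2.8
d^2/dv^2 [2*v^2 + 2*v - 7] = 4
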